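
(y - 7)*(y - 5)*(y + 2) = y^3 - 10*y^2 + 11*y + 70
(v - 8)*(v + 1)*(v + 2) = v^3 - 5*v^2 - 22*v - 16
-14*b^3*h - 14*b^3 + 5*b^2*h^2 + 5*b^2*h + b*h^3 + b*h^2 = (-2*b + h)*(7*b + h)*(b*h + b)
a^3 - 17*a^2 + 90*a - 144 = (a - 8)*(a - 6)*(a - 3)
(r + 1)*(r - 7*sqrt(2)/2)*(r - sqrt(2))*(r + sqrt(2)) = r^4 - 7*sqrt(2)*r^3/2 + r^3 - 7*sqrt(2)*r^2/2 - 2*r^2 - 2*r + 7*sqrt(2)*r + 7*sqrt(2)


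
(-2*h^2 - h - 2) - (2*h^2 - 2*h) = -4*h^2 + h - 2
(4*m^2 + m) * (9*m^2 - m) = 36*m^4 + 5*m^3 - m^2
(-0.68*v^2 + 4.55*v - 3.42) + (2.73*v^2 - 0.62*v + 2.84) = 2.05*v^2 + 3.93*v - 0.58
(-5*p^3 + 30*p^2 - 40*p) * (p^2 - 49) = -5*p^5 + 30*p^4 + 205*p^3 - 1470*p^2 + 1960*p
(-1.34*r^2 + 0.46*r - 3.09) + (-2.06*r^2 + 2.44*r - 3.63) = -3.4*r^2 + 2.9*r - 6.72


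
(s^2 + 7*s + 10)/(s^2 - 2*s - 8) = (s + 5)/(s - 4)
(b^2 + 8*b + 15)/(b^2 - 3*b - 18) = (b + 5)/(b - 6)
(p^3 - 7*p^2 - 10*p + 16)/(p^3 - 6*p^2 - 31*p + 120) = (p^2 + p - 2)/(p^2 + 2*p - 15)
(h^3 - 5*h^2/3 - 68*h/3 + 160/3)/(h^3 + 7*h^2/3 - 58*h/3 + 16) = (h^2 + h - 20)/(h^2 + 5*h - 6)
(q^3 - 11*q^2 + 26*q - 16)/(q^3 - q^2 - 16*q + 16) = (q^2 - 10*q + 16)/(q^2 - 16)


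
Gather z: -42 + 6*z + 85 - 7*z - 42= 1 - z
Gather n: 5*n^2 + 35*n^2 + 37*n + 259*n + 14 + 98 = 40*n^2 + 296*n + 112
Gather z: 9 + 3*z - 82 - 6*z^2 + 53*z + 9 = -6*z^2 + 56*z - 64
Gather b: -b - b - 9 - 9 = -2*b - 18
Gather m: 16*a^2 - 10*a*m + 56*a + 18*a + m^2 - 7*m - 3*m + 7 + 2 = 16*a^2 + 74*a + m^2 + m*(-10*a - 10) + 9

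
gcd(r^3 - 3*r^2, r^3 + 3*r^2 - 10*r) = r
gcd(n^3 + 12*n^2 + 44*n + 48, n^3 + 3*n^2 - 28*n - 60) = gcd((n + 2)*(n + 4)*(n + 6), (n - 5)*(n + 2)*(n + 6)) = n^2 + 8*n + 12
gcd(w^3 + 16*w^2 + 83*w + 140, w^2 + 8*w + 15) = w + 5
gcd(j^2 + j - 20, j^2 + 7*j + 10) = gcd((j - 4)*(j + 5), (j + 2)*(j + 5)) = j + 5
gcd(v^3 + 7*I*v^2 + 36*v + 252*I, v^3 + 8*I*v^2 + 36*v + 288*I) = v^2 + 36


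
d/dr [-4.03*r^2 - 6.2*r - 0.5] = -8.06*r - 6.2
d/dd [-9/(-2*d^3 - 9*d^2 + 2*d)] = 18*(-3*d^2 - 9*d + 1)/(d^2*(2*d^2 + 9*d - 2)^2)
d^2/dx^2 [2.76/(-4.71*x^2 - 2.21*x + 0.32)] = (122.456232*x^2 + 57.458232*x - 2.76*(9.42*x + 2.21)*(18.84*x + 4.42) - 8.319744)/(4.71*x^2 + 2.21*x - 0.32)^3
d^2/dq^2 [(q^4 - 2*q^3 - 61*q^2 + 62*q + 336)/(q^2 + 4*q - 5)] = 2*(q^6 + 12*q^5 + 33*q^4 + 104*q^3 + 363*q^2 + 4812*q + 6771)/(q^6 + 12*q^5 + 33*q^4 - 56*q^3 - 165*q^2 + 300*q - 125)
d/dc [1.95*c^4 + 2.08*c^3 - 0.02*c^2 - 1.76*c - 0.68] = 7.8*c^3 + 6.24*c^2 - 0.04*c - 1.76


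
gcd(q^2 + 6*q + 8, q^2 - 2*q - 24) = q + 4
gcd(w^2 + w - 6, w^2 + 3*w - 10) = w - 2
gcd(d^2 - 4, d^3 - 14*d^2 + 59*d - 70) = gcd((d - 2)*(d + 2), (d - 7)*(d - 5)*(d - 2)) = d - 2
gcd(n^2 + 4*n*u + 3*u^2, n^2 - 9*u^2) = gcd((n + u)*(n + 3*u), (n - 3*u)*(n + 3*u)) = n + 3*u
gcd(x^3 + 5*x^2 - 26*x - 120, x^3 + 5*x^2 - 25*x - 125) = x - 5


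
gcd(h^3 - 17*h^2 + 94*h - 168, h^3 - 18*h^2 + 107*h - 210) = h^2 - 13*h + 42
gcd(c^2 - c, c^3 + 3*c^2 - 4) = c - 1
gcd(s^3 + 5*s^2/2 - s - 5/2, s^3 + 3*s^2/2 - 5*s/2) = s^2 + 3*s/2 - 5/2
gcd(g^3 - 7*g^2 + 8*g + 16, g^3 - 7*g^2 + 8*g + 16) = g^3 - 7*g^2 + 8*g + 16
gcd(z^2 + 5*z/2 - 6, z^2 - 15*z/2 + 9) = z - 3/2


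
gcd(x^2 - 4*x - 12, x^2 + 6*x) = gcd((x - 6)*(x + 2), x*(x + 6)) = 1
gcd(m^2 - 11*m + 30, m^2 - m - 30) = m - 6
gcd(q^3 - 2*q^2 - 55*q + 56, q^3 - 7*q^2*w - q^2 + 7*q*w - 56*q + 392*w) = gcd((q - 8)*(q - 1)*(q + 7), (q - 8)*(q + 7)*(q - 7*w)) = q^2 - q - 56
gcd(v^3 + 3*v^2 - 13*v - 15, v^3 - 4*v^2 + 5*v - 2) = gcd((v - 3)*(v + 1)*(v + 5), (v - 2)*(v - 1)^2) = 1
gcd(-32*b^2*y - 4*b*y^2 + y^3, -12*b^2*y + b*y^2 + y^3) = 4*b*y + y^2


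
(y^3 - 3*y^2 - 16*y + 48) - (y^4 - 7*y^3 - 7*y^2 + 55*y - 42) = -y^4 + 8*y^3 + 4*y^2 - 71*y + 90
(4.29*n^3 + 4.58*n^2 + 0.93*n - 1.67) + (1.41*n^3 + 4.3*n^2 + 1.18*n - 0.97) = 5.7*n^3 + 8.88*n^2 + 2.11*n - 2.64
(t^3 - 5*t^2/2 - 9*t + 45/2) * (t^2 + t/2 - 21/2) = t^5 - 2*t^4 - 83*t^3/4 + 177*t^2/4 + 423*t/4 - 945/4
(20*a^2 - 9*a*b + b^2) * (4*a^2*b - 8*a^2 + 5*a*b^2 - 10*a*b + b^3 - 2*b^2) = 80*a^4*b - 160*a^4 + 64*a^3*b^2 - 128*a^3*b - 21*a^2*b^3 + 42*a^2*b^2 - 4*a*b^4 + 8*a*b^3 + b^5 - 2*b^4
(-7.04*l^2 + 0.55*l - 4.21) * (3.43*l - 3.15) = -24.1472*l^3 + 24.0625*l^2 - 16.1728*l + 13.2615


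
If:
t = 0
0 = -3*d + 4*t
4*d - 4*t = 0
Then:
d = 0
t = 0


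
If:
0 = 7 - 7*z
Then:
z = 1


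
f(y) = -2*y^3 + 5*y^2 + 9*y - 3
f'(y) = -6*y^2 + 10*y + 9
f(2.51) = 19.46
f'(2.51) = -3.70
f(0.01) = -2.91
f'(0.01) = 9.10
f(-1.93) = 12.63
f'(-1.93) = -32.65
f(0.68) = 4.80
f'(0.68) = 13.03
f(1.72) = 17.10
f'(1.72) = 8.45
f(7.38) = -468.15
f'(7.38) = -243.99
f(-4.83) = 295.53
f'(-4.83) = -179.27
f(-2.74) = 51.02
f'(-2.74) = -63.45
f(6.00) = -201.00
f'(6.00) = -147.00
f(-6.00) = 555.00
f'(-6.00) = -267.00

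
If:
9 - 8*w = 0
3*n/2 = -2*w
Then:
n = -3/2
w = 9/8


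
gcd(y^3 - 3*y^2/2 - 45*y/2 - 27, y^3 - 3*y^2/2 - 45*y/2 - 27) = y^3 - 3*y^2/2 - 45*y/2 - 27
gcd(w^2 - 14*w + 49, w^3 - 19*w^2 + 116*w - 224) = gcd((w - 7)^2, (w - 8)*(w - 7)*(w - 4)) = w - 7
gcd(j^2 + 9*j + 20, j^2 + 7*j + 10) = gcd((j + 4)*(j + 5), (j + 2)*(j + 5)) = j + 5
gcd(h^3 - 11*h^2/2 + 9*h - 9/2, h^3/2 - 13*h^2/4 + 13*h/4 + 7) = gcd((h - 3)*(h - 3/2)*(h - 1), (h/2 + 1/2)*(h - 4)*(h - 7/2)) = 1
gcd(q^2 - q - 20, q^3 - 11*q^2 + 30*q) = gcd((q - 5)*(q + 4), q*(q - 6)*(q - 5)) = q - 5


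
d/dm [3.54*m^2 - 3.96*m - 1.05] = 7.08*m - 3.96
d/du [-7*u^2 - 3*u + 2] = -14*u - 3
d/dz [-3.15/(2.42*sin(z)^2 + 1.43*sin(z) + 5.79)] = (15.246*sin(z) + 4.5045)*cos(z)/(2.42*sin(z)^2 + 1.43*sin(z) + 5.79)^2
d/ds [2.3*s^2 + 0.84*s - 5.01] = 4.6*s + 0.84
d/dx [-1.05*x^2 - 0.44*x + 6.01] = -2.1*x - 0.44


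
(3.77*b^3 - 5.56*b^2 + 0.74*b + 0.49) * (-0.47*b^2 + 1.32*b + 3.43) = -1.7719*b^5 + 7.5896*b^4 + 5.2441*b^3 - 18.3243*b^2 + 3.185*b + 1.6807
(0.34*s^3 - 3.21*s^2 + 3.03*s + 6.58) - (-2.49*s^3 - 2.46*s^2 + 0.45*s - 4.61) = 2.83*s^3 - 0.75*s^2 + 2.58*s + 11.19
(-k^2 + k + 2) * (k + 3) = -k^3 - 2*k^2 + 5*k + 6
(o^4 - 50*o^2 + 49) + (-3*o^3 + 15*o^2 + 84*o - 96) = o^4 - 3*o^3 - 35*o^2 + 84*o - 47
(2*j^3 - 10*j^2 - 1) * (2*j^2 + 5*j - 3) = 4*j^5 - 10*j^4 - 56*j^3 + 28*j^2 - 5*j + 3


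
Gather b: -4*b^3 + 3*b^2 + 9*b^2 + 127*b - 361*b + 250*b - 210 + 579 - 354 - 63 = -4*b^3 + 12*b^2 + 16*b - 48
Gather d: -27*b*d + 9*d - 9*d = -27*b*d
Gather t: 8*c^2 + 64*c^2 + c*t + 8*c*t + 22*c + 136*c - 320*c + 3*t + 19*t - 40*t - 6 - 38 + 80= 72*c^2 - 162*c + t*(9*c - 18) + 36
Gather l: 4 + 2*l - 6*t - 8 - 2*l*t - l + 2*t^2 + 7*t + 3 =l*(1 - 2*t) + 2*t^2 + t - 1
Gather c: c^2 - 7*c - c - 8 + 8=c^2 - 8*c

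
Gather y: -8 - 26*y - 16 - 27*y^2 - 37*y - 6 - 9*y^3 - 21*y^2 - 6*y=-9*y^3 - 48*y^2 - 69*y - 30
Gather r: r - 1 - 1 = r - 2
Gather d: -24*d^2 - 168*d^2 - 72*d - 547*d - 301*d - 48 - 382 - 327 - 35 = -192*d^2 - 920*d - 792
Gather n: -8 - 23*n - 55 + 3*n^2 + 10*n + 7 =3*n^2 - 13*n - 56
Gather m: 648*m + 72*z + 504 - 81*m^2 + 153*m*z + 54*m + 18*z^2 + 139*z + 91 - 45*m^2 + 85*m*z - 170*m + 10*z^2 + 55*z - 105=-126*m^2 + m*(238*z + 532) + 28*z^2 + 266*z + 490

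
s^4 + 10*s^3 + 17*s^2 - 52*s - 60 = (s - 2)*(s + 1)*(s + 5)*(s + 6)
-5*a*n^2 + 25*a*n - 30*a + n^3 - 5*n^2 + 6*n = (-5*a + n)*(n - 3)*(n - 2)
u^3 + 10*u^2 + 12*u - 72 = (u - 2)*(u + 6)^2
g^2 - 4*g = g*(g - 4)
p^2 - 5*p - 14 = (p - 7)*(p + 2)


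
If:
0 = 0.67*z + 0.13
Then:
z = -0.19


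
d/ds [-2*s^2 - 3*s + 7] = -4*s - 3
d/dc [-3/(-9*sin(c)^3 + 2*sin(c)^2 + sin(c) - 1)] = 3*(-27*sin(c)^2 + 4*sin(c) + 1)*cos(c)/(9*sin(c)^3 - 2*sin(c)^2 - sin(c) + 1)^2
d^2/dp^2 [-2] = 0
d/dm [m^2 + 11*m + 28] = 2*m + 11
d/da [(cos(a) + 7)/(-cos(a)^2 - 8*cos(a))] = -(sin(a) + 56*sin(a)/cos(a)^2 + 14*tan(a))/(cos(a) + 8)^2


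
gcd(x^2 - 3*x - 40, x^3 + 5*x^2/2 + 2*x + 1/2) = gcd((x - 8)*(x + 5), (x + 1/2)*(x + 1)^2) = 1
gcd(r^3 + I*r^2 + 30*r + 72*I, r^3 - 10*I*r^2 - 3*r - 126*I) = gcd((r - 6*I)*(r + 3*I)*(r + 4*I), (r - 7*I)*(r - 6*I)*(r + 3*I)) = r^2 - 3*I*r + 18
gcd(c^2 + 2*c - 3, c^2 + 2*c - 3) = c^2 + 2*c - 3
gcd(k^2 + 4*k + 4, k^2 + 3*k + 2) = k + 2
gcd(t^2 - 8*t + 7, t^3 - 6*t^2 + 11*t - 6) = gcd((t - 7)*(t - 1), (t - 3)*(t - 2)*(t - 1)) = t - 1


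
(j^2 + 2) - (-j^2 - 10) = 2*j^2 + 12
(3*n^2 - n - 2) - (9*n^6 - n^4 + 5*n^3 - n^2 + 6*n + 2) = -9*n^6 + n^4 - 5*n^3 + 4*n^2 - 7*n - 4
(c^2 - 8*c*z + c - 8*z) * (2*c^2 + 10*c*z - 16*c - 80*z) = 2*c^4 - 6*c^3*z - 14*c^3 - 80*c^2*z^2 + 42*c^2*z - 16*c^2 + 560*c*z^2 + 48*c*z + 640*z^2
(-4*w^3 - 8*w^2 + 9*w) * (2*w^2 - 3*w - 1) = -8*w^5 - 4*w^4 + 46*w^3 - 19*w^2 - 9*w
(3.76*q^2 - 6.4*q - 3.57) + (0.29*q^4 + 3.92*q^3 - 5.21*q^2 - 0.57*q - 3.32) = 0.29*q^4 + 3.92*q^3 - 1.45*q^2 - 6.97*q - 6.89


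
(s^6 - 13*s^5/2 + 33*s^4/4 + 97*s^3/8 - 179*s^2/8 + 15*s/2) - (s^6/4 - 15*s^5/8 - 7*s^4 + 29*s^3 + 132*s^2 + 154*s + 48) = 3*s^6/4 - 37*s^5/8 + 61*s^4/4 - 135*s^3/8 - 1235*s^2/8 - 293*s/2 - 48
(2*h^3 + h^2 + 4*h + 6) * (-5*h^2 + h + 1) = -10*h^5 - 3*h^4 - 17*h^3 - 25*h^2 + 10*h + 6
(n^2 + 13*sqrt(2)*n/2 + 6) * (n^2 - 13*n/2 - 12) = n^4 - 13*n^3/2 + 13*sqrt(2)*n^3/2 - 169*sqrt(2)*n^2/4 - 6*n^2 - 78*sqrt(2)*n - 39*n - 72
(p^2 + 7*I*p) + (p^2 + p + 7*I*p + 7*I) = 2*p^2 + p + 14*I*p + 7*I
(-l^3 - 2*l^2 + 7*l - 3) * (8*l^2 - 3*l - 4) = -8*l^5 - 13*l^4 + 66*l^3 - 37*l^2 - 19*l + 12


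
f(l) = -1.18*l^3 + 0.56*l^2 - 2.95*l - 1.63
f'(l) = -3.54*l^2 + 1.12*l - 2.95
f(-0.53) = 0.27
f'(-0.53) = -4.54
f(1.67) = -10.49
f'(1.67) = -10.95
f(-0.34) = -0.52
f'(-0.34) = -3.74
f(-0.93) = 2.55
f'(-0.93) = -7.05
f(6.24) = -284.94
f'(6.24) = -133.80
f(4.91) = -142.29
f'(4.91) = -82.79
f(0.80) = -4.24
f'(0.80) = -4.32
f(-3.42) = 62.21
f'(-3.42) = -48.19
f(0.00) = -1.63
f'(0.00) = -2.95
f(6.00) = -254.05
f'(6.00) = -123.67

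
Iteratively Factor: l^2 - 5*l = (l)*(l - 5)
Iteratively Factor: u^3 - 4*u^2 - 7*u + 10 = (u - 5)*(u^2 + u - 2) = (u - 5)*(u + 2)*(u - 1)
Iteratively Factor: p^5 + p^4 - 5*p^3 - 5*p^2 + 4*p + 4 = (p - 1)*(p^4 + 2*p^3 - 3*p^2 - 8*p - 4) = (p - 2)*(p - 1)*(p^3 + 4*p^2 + 5*p + 2) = (p - 2)*(p - 1)*(p + 2)*(p^2 + 2*p + 1) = (p - 2)*(p - 1)*(p + 1)*(p + 2)*(p + 1)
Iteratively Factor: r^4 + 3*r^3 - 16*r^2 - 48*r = (r)*(r^3 + 3*r^2 - 16*r - 48) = r*(r + 3)*(r^2 - 16) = r*(r + 3)*(r + 4)*(r - 4)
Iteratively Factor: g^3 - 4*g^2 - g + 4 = (g + 1)*(g^2 - 5*g + 4) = (g - 4)*(g + 1)*(g - 1)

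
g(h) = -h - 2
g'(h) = -1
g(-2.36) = 0.36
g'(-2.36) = -1.00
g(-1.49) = -0.51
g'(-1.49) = -1.00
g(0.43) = -2.43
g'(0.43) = -1.00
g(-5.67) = 3.67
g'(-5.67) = -1.00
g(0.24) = -2.24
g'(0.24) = -1.00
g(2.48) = -4.48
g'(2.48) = -1.00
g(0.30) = -2.30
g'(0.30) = -1.00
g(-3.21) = 1.21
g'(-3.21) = -1.00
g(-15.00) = 13.00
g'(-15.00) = -1.00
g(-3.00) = 1.00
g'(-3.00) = -1.00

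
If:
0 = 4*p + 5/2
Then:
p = -5/8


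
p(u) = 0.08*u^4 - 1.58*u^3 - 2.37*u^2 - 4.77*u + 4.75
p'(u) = 0.32*u^3 - 4.74*u^2 - 4.74*u - 4.77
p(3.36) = -87.77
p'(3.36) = -62.07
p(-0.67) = 7.37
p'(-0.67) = -3.82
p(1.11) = -5.50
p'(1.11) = -15.43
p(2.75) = -54.57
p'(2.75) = -47.00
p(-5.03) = 221.07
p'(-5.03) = -141.58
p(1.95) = -24.12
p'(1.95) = -29.66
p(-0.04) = 4.94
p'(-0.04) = -4.59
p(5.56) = -290.15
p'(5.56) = -122.65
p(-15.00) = 8925.55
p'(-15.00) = -2080.17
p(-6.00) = 393.01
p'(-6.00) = -216.09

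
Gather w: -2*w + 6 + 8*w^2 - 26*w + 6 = 8*w^2 - 28*w + 12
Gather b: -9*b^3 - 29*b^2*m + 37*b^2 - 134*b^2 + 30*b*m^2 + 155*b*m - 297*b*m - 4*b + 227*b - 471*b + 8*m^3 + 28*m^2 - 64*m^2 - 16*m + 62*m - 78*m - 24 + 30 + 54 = -9*b^3 + b^2*(-29*m - 97) + b*(30*m^2 - 142*m - 248) + 8*m^3 - 36*m^2 - 32*m + 60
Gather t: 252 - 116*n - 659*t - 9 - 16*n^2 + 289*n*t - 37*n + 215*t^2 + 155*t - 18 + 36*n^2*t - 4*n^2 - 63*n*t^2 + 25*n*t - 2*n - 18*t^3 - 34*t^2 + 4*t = -20*n^2 - 155*n - 18*t^3 + t^2*(181 - 63*n) + t*(36*n^2 + 314*n - 500) + 225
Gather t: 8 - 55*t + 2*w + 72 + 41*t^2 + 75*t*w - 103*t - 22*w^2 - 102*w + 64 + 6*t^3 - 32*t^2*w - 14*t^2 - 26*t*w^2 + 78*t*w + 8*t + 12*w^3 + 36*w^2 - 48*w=6*t^3 + t^2*(27 - 32*w) + t*(-26*w^2 + 153*w - 150) + 12*w^3 + 14*w^2 - 148*w + 144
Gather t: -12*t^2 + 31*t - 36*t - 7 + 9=-12*t^2 - 5*t + 2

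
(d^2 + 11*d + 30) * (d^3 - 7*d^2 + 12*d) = d^5 + 4*d^4 - 35*d^3 - 78*d^2 + 360*d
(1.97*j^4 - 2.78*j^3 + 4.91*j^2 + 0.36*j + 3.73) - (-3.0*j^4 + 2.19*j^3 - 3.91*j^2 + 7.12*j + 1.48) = 4.97*j^4 - 4.97*j^3 + 8.82*j^2 - 6.76*j + 2.25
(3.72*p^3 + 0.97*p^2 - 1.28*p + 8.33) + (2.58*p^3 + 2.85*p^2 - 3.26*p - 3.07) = 6.3*p^3 + 3.82*p^2 - 4.54*p + 5.26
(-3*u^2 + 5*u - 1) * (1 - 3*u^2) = 9*u^4 - 15*u^3 + 5*u - 1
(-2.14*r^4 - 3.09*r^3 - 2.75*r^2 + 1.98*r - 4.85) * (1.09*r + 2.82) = -2.3326*r^5 - 9.4029*r^4 - 11.7113*r^3 - 5.5968*r^2 + 0.297099999999999*r - 13.677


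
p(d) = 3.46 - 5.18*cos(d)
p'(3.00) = 0.73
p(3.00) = 8.59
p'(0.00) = 0.00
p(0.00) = -1.72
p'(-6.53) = -1.27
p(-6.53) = -1.56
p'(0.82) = 3.79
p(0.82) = -0.07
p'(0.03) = 0.16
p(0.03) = -1.72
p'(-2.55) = -2.89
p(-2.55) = 7.76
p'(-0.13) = -0.67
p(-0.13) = -1.68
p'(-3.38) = 1.22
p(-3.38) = 8.49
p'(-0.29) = -1.48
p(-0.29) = -1.50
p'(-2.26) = -4.00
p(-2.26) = 6.75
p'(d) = 5.18*sin(d)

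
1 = 1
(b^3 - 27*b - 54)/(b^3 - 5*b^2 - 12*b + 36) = (b + 3)/(b - 2)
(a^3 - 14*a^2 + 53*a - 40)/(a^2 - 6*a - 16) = (a^2 - 6*a + 5)/(a + 2)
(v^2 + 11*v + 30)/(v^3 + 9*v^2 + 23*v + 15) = (v + 6)/(v^2 + 4*v + 3)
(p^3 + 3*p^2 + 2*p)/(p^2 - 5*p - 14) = p*(p + 1)/(p - 7)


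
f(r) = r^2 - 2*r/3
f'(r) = 2*r - 2/3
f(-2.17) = 6.16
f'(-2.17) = -5.01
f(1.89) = 2.31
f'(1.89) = 3.11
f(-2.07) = 5.66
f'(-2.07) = -4.81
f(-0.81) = 1.20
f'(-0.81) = -2.29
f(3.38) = 9.17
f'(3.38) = 6.09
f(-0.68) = 0.92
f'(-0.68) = -2.03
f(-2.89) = 10.28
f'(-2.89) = -6.45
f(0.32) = -0.11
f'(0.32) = -0.03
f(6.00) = 32.00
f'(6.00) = 11.33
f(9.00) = 75.00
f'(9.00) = 17.33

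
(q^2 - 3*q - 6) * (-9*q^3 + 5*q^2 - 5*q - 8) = -9*q^5 + 32*q^4 + 34*q^3 - 23*q^2 + 54*q + 48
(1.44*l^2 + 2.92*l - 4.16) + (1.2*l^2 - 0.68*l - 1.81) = 2.64*l^2 + 2.24*l - 5.97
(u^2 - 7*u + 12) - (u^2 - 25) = 37 - 7*u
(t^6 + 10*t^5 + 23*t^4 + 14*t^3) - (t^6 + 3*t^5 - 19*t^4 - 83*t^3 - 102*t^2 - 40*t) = 7*t^5 + 42*t^4 + 97*t^3 + 102*t^2 + 40*t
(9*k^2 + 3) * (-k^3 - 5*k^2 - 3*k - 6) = -9*k^5 - 45*k^4 - 30*k^3 - 69*k^2 - 9*k - 18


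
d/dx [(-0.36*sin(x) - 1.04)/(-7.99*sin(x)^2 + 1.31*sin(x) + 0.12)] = (-2.8764*sin(x)^2 - 16.6192*sin(x) + 1.3192)*cos(x)/(63.8401*sin(x)^4 - 20.9338*sin(x)^3 - 0.2015*sin(x)^2 + 0.3144*sin(x) + 0.0144)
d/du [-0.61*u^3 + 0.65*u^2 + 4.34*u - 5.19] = -1.83*u^2 + 1.3*u + 4.34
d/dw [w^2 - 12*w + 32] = 2*w - 12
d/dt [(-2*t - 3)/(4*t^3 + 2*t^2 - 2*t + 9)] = 4*(4*t^3 + 10*t^2 + 3*t - 6)/(16*t^6 + 16*t^5 - 12*t^4 + 64*t^3 + 40*t^2 - 36*t + 81)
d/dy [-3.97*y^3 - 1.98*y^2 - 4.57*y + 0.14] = -11.91*y^2 - 3.96*y - 4.57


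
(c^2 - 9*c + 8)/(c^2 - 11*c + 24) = (c - 1)/(c - 3)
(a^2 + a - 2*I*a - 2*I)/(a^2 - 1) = (a - 2*I)/(a - 1)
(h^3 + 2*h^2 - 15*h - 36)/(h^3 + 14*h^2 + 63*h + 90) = (h^2 - h - 12)/(h^2 + 11*h + 30)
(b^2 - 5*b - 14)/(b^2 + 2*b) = (b - 7)/b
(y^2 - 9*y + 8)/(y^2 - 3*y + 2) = (y - 8)/(y - 2)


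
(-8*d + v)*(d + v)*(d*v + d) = -8*d^3*v - 8*d^3 - 7*d^2*v^2 - 7*d^2*v + d*v^3 + d*v^2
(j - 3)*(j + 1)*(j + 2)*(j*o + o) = j^4*o + j^3*o - 7*j^2*o - 13*j*o - 6*o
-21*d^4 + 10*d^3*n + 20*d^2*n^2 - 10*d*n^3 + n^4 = (-7*d + n)*(-3*d + n)*(-d + n)*(d + n)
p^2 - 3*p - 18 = (p - 6)*(p + 3)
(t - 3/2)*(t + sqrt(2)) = t^2 - 3*t/2 + sqrt(2)*t - 3*sqrt(2)/2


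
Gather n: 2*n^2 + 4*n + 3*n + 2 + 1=2*n^2 + 7*n + 3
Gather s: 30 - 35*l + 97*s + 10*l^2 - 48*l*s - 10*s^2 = 10*l^2 - 35*l - 10*s^2 + s*(97 - 48*l) + 30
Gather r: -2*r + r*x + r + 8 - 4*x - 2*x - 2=r*(x - 1) - 6*x + 6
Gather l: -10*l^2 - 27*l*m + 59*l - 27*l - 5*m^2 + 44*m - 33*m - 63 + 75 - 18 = -10*l^2 + l*(32 - 27*m) - 5*m^2 + 11*m - 6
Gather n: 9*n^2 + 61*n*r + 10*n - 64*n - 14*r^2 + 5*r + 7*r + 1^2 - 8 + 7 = 9*n^2 + n*(61*r - 54) - 14*r^2 + 12*r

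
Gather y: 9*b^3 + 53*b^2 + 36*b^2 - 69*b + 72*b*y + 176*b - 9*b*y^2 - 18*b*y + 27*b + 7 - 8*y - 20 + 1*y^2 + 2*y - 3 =9*b^3 + 89*b^2 + 134*b + y^2*(1 - 9*b) + y*(54*b - 6) - 16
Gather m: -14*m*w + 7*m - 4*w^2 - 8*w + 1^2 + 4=m*(7 - 14*w) - 4*w^2 - 8*w + 5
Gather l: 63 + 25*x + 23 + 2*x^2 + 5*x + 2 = 2*x^2 + 30*x + 88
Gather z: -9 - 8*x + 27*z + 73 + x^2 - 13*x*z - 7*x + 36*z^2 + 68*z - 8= x^2 - 15*x + 36*z^2 + z*(95 - 13*x) + 56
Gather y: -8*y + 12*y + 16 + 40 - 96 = 4*y - 40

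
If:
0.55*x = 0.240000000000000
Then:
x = 0.44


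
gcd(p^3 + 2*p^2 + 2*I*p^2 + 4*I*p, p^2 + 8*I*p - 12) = p + 2*I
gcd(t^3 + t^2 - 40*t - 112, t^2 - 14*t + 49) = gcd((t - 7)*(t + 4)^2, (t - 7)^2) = t - 7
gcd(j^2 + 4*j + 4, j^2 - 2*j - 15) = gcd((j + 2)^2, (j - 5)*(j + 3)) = 1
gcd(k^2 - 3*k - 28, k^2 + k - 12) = k + 4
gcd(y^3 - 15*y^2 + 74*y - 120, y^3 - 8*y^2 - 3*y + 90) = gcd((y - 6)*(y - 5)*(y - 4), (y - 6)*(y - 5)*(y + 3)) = y^2 - 11*y + 30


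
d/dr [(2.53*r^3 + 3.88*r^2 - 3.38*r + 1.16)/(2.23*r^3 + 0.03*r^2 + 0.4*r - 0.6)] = (-8.5765*r^4 + 17.0988*r^3 - 10.661*r^2 - 4.7256*r + 1.564)/(4.9729*r^6 + 0.1338*r^5 + 1.7849*r^4 - 2.652*r^3 + 0.124*r^2 - 0.48*r + 0.36)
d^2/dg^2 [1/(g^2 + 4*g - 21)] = 2*(-g^2 - 4*g + 4*(g + 2)^2 + 21)/(g^2 + 4*g - 21)^3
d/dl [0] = 0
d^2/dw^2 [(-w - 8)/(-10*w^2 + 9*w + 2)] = 2*((-30*w - 71)*(-10*w^2 + 9*w + 2) - (w + 8)*(20*w - 9)^2)/(-10*w^2 + 9*w + 2)^3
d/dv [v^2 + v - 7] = 2*v + 1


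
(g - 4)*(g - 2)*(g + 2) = g^3 - 4*g^2 - 4*g + 16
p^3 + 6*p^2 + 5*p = p*(p + 1)*(p + 5)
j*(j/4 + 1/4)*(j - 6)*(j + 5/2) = j^4/4 - 5*j^3/8 - 37*j^2/8 - 15*j/4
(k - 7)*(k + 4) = k^2 - 3*k - 28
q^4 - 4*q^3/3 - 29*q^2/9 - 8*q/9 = q*(q - 8/3)*(q + 1/3)*(q + 1)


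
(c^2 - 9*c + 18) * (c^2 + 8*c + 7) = c^4 - c^3 - 47*c^2 + 81*c + 126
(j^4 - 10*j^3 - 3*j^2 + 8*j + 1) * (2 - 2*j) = -2*j^5 + 22*j^4 - 14*j^3 - 22*j^2 + 14*j + 2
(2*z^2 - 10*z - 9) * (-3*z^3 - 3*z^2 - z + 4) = -6*z^5 + 24*z^4 + 55*z^3 + 45*z^2 - 31*z - 36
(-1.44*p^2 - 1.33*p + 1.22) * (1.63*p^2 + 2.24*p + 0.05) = -2.3472*p^4 - 5.3935*p^3 - 1.0626*p^2 + 2.6663*p + 0.061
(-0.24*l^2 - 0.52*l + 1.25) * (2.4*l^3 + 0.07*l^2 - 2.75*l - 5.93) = -0.576*l^5 - 1.2648*l^4 + 3.6236*l^3 + 2.9407*l^2 - 0.3539*l - 7.4125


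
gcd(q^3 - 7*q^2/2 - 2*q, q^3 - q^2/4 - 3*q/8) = q^2 + q/2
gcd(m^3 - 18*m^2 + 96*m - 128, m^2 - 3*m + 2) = m - 2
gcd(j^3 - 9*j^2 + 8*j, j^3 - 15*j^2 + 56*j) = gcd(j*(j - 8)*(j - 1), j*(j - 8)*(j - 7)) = j^2 - 8*j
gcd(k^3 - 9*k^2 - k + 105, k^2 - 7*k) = k - 7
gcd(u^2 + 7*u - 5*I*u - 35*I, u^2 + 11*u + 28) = u + 7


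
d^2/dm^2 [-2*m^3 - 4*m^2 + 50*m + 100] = -12*m - 8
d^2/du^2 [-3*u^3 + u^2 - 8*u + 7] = 2 - 18*u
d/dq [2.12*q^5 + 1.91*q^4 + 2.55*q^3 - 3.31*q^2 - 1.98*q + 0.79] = 10.6*q^4 + 7.64*q^3 + 7.65*q^2 - 6.62*q - 1.98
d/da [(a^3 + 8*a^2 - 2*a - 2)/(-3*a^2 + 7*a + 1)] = (-3*a^4 + 14*a^3 + 53*a^2 + 4*a + 12)/(9*a^4 - 42*a^3 + 43*a^2 + 14*a + 1)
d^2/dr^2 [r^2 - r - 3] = 2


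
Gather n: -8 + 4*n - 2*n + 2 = 2*n - 6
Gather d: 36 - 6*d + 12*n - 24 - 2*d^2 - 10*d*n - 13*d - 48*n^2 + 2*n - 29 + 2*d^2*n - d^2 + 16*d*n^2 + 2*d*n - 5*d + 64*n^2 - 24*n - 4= d^2*(2*n - 3) + d*(16*n^2 - 8*n - 24) + 16*n^2 - 10*n - 21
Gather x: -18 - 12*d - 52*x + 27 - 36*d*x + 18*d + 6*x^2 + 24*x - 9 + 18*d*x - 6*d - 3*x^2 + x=3*x^2 + x*(-18*d - 27)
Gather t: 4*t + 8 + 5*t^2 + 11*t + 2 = 5*t^2 + 15*t + 10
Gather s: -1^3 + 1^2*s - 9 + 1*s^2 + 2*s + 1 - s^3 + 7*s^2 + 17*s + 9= -s^3 + 8*s^2 + 20*s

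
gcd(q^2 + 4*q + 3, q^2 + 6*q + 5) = q + 1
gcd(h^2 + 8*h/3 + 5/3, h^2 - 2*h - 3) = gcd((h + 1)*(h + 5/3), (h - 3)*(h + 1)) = h + 1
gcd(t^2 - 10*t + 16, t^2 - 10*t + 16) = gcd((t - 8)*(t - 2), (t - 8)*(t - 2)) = t^2 - 10*t + 16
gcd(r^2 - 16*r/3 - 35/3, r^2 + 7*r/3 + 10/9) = r + 5/3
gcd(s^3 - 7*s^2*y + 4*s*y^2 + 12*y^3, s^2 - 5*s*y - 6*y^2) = -s^2 + 5*s*y + 6*y^2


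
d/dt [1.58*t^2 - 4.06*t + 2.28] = 3.16*t - 4.06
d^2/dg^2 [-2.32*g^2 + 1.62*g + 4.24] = -4.64000000000000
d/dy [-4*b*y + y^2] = -4*b + 2*y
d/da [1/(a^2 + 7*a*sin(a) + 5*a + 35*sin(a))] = -(7*a*cos(a) + 2*a + 7*sin(a) + 35*cos(a) + 5)/((a + 5)^2*(a + 7*sin(a))^2)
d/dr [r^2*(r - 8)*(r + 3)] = r*(4*r^2 - 15*r - 48)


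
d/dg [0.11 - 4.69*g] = -4.69000000000000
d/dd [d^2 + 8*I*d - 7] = 2*d + 8*I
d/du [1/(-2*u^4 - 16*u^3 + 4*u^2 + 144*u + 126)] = 2*(u^3 + 6*u^2 - u - 18)/(-u^4 - 8*u^3 + 2*u^2 + 72*u + 63)^2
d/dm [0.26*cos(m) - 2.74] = -0.26*sin(m)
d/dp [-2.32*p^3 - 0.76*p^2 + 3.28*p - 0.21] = -6.96*p^2 - 1.52*p + 3.28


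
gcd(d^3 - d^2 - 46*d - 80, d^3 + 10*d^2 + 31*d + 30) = d^2 + 7*d + 10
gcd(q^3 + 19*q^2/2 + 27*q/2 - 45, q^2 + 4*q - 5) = q + 5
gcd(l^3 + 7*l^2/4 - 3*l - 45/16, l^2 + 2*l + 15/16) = l + 3/4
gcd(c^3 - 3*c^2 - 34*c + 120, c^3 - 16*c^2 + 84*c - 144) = c - 4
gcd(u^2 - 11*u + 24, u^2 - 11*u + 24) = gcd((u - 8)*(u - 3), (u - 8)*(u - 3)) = u^2 - 11*u + 24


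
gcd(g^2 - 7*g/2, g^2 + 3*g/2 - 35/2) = g - 7/2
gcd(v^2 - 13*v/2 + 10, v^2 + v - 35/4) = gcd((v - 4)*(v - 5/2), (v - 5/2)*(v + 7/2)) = v - 5/2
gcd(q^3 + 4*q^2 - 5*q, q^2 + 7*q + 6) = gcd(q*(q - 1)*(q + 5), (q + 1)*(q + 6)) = 1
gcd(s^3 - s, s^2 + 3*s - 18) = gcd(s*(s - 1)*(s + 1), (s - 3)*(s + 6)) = 1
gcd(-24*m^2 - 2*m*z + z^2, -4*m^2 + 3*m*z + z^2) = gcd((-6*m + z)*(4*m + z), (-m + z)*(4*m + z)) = 4*m + z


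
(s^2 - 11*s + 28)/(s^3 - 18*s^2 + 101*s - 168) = (s - 4)/(s^2 - 11*s + 24)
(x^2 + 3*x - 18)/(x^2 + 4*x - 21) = (x + 6)/(x + 7)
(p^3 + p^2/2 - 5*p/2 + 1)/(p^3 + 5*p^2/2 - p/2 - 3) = (2*p - 1)/(2*p + 3)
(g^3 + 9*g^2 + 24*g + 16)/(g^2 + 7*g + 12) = (g^2 + 5*g + 4)/(g + 3)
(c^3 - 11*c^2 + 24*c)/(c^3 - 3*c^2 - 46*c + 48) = c*(c - 3)/(c^2 + 5*c - 6)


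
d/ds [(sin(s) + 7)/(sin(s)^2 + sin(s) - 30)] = (-14*sin(s) + cos(s)^2 - 38)*cos(s)/(sin(s)^2 + sin(s) - 30)^2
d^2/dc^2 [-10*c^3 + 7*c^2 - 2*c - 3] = 14 - 60*c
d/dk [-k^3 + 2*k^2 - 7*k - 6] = -3*k^2 + 4*k - 7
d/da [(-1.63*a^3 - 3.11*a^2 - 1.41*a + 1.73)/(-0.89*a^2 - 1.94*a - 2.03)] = (1.4507*a^4 + 6.3244*a^3 + 14.7052*a^2 + 15.706*a + 6.2185)/(0.7921*a^4 + 3.4532*a^3 + 7.377*a^2 + 7.8764*a + 4.1209)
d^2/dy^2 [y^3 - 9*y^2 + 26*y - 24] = 6*y - 18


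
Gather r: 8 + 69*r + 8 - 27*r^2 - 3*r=-27*r^2 + 66*r + 16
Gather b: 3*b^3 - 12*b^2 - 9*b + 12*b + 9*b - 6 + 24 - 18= 3*b^3 - 12*b^2 + 12*b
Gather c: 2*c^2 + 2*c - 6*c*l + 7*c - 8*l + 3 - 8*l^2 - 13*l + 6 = 2*c^2 + c*(9 - 6*l) - 8*l^2 - 21*l + 9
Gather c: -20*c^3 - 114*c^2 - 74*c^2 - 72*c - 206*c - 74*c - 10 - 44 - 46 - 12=-20*c^3 - 188*c^2 - 352*c - 112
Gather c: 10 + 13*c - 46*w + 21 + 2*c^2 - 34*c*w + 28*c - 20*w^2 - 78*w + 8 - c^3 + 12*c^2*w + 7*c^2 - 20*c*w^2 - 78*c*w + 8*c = -c^3 + c^2*(12*w + 9) + c*(-20*w^2 - 112*w + 49) - 20*w^2 - 124*w + 39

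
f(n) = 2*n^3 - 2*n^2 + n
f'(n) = 6*n^2 - 4*n + 1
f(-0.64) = -1.98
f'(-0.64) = 6.02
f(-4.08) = -173.21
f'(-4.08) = 117.20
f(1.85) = 7.67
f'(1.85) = 14.14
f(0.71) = 0.42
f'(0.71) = 1.18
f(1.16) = 1.59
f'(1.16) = 4.43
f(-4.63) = -246.01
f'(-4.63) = 148.14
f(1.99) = 9.83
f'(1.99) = 16.80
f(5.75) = 319.84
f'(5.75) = 176.38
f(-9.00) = -1629.00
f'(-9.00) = 523.00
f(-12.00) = -3756.00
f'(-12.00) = 913.00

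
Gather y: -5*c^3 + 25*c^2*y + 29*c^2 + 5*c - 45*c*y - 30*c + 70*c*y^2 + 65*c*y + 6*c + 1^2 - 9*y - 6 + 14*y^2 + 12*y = -5*c^3 + 29*c^2 - 19*c + y^2*(70*c + 14) + y*(25*c^2 + 20*c + 3) - 5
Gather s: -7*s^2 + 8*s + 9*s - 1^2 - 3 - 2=-7*s^2 + 17*s - 6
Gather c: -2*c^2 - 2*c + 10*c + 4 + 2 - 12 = -2*c^2 + 8*c - 6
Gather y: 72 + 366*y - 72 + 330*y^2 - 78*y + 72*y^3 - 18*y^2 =72*y^3 + 312*y^2 + 288*y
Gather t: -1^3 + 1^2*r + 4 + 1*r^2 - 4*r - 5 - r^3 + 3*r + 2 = -r^3 + r^2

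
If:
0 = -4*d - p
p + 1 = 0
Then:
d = 1/4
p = -1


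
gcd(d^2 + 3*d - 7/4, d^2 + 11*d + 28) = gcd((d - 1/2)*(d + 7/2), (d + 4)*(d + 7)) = 1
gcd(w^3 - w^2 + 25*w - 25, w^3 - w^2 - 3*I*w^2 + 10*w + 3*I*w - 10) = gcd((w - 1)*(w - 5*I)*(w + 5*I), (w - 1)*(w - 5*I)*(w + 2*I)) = w^2 + w*(-1 - 5*I) + 5*I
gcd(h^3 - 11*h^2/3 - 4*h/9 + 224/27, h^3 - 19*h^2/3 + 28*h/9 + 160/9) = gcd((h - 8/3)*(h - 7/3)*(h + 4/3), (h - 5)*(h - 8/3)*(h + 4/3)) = h^2 - 4*h/3 - 32/9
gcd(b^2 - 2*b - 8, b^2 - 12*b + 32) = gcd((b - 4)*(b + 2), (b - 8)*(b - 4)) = b - 4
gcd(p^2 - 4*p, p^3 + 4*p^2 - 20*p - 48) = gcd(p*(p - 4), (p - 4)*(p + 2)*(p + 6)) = p - 4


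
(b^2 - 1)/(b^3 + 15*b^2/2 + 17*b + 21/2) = 2*(b - 1)/(2*b^2 + 13*b + 21)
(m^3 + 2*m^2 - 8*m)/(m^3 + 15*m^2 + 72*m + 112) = m*(m - 2)/(m^2 + 11*m + 28)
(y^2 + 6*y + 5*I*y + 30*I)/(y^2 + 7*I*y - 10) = (y + 6)/(y + 2*I)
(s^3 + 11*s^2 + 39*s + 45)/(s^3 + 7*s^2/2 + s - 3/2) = 2*(s^2 + 8*s + 15)/(2*s^2 + s - 1)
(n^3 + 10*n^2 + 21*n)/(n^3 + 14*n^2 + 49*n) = (n + 3)/(n + 7)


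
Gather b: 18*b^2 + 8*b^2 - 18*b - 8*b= 26*b^2 - 26*b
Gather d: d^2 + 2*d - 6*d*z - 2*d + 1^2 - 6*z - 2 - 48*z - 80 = d^2 - 6*d*z - 54*z - 81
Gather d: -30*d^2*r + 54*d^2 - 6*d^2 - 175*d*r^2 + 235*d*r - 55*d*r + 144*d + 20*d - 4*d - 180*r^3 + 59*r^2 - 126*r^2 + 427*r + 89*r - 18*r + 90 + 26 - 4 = d^2*(48 - 30*r) + d*(-175*r^2 + 180*r + 160) - 180*r^3 - 67*r^2 + 498*r + 112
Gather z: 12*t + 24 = 12*t + 24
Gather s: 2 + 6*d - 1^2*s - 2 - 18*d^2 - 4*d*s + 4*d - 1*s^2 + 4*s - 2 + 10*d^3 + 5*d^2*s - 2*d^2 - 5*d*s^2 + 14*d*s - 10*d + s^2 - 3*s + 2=10*d^3 - 20*d^2 - 5*d*s^2 + s*(5*d^2 + 10*d)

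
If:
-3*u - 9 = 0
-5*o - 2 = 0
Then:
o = -2/5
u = -3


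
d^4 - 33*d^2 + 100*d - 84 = (d - 3)*(d - 2)^2*(d + 7)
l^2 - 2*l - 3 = (l - 3)*(l + 1)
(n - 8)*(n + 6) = n^2 - 2*n - 48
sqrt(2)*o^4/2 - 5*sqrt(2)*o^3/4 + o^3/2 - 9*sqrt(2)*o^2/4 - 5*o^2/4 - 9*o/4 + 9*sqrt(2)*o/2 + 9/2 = (o - 3)*(o - 3/2)*(o + 2)*(sqrt(2)*o/2 + 1/2)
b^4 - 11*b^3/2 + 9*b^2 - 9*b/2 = b*(b - 3)*(b - 3/2)*(b - 1)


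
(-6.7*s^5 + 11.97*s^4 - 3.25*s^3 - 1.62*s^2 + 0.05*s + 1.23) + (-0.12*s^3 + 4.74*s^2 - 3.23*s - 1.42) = -6.7*s^5 + 11.97*s^4 - 3.37*s^3 + 3.12*s^2 - 3.18*s - 0.19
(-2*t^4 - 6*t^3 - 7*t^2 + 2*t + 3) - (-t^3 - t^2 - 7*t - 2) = -2*t^4 - 5*t^3 - 6*t^2 + 9*t + 5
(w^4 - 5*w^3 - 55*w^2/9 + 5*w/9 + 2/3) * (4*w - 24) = 4*w^5 - 44*w^4 + 860*w^3/9 + 1340*w^2/9 - 32*w/3 - 16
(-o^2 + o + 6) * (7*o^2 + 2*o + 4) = -7*o^4 + 5*o^3 + 40*o^2 + 16*o + 24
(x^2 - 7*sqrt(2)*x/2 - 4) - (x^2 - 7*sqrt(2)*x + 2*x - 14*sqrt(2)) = -2*x + 7*sqrt(2)*x/2 - 4 + 14*sqrt(2)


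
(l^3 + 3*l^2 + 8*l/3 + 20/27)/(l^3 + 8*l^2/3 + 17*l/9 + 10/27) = (3*l + 2)/(3*l + 1)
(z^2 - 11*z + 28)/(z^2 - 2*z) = (z^2 - 11*z + 28)/(z*(z - 2))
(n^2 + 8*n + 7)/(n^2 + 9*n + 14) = (n + 1)/(n + 2)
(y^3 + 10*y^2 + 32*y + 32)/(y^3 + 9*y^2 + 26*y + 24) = (y + 4)/(y + 3)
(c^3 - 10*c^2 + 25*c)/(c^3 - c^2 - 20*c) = (c - 5)/(c + 4)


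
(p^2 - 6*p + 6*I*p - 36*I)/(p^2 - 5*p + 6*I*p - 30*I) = (p - 6)/(p - 5)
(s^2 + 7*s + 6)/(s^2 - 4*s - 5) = (s + 6)/(s - 5)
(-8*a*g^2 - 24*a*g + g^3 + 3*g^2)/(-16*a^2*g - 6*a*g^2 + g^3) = (g + 3)/(2*a + g)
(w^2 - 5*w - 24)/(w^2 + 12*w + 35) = (w^2 - 5*w - 24)/(w^2 + 12*w + 35)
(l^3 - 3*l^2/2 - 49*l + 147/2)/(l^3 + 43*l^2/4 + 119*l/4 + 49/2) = 2*(2*l^2 - 17*l + 21)/(4*l^2 + 15*l + 14)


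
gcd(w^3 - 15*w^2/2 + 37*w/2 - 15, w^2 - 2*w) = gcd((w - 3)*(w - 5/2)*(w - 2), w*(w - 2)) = w - 2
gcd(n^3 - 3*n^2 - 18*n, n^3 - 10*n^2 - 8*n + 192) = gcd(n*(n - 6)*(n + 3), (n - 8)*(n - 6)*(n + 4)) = n - 6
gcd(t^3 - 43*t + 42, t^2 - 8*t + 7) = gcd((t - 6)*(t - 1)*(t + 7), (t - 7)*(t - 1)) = t - 1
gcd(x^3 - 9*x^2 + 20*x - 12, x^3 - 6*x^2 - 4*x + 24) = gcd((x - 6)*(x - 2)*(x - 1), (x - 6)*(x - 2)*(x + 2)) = x^2 - 8*x + 12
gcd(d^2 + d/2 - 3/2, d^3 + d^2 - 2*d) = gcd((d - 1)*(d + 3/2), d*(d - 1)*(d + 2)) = d - 1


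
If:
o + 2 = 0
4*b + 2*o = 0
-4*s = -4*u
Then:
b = 1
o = -2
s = u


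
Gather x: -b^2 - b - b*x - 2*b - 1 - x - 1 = -b^2 - 3*b + x*(-b - 1) - 2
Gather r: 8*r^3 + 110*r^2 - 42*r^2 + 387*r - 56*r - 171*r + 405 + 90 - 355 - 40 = 8*r^3 + 68*r^2 + 160*r + 100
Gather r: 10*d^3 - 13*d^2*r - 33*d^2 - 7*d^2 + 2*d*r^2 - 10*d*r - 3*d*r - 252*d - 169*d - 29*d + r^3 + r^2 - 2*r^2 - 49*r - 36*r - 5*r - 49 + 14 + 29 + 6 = 10*d^3 - 40*d^2 - 450*d + r^3 + r^2*(2*d - 1) + r*(-13*d^2 - 13*d - 90)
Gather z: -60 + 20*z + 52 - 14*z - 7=6*z - 15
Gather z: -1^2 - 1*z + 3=2 - z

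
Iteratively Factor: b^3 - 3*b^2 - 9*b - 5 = (b + 1)*(b^2 - 4*b - 5) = (b - 5)*(b + 1)*(b + 1)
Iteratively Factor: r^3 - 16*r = (r)*(r^2 - 16) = r*(r + 4)*(r - 4)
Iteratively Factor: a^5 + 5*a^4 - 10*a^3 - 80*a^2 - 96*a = (a + 2)*(a^4 + 3*a^3 - 16*a^2 - 48*a) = (a + 2)*(a + 3)*(a^3 - 16*a) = (a + 2)*(a + 3)*(a + 4)*(a^2 - 4*a) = a*(a + 2)*(a + 3)*(a + 4)*(a - 4)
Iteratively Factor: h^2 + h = (h + 1)*(h)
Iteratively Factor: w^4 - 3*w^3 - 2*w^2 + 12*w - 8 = (w + 2)*(w^3 - 5*w^2 + 8*w - 4) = (w - 2)*(w + 2)*(w^2 - 3*w + 2) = (w - 2)^2*(w + 2)*(w - 1)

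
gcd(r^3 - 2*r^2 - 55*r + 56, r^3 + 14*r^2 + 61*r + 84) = r + 7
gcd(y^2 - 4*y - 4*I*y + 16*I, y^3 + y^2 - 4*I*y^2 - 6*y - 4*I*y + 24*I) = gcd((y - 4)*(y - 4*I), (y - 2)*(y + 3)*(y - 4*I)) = y - 4*I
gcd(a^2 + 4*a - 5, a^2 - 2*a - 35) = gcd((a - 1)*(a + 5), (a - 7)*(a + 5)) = a + 5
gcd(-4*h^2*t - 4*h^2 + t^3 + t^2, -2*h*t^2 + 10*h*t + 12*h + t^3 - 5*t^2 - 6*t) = -2*h*t - 2*h + t^2 + t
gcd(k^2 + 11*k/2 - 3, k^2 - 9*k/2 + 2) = k - 1/2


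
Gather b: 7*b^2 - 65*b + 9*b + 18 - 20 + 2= 7*b^2 - 56*b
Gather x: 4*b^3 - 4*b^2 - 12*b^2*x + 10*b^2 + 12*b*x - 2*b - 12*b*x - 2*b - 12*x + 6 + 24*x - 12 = 4*b^3 + 6*b^2 - 4*b + x*(12 - 12*b^2) - 6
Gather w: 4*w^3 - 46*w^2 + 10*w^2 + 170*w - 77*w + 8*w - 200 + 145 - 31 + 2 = 4*w^3 - 36*w^2 + 101*w - 84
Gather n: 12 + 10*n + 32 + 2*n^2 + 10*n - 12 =2*n^2 + 20*n + 32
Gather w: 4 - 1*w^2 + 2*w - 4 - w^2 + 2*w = -2*w^2 + 4*w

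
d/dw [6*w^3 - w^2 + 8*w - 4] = 18*w^2 - 2*w + 8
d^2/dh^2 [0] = 0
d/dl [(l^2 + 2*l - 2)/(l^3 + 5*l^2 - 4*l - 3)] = (-l^4 - 4*l^3 - 8*l^2 + 14*l - 14)/(l^6 + 10*l^5 + 17*l^4 - 46*l^3 - 14*l^2 + 24*l + 9)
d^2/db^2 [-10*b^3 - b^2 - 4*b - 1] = -60*b - 2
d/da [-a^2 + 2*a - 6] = 2 - 2*a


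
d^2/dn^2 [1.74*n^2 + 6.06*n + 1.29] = 3.48000000000000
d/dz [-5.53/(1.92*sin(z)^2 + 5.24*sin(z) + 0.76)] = (21.2352*sin(z) + 28.9772)*cos(z)/(1.92*sin(z)^2 + 5.24*sin(z) + 0.76)^2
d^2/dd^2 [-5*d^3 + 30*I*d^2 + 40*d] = -30*d + 60*I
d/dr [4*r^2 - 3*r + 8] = 8*r - 3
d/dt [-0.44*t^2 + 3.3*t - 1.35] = 3.3 - 0.88*t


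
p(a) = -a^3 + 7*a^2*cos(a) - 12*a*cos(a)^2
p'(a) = -7*a^2*sin(a) - 3*a^2 + 24*a*sin(a)*cos(a) + 14*a*cos(a) - 12*cos(a)^2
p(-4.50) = 63.64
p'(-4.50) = -164.31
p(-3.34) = -0.77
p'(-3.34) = 0.94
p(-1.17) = 7.48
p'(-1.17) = 6.59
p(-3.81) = 3.72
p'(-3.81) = -27.58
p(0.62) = -2.98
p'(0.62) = 3.44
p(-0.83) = 8.36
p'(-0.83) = -1.90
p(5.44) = -52.09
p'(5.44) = 46.42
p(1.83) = -13.58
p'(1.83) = -50.94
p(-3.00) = -0.09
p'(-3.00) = 1.65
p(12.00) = -979.94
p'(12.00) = 111.68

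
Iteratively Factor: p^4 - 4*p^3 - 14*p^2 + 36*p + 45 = (p - 3)*(p^3 - p^2 - 17*p - 15) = (p - 3)*(p + 3)*(p^2 - 4*p - 5) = (p - 5)*(p - 3)*(p + 3)*(p + 1)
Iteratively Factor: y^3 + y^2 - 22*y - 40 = (y + 2)*(y^2 - y - 20) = (y - 5)*(y + 2)*(y + 4)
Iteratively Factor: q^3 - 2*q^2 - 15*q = (q - 5)*(q^2 + 3*q) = q*(q - 5)*(q + 3)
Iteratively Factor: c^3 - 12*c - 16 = (c + 2)*(c^2 - 2*c - 8) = (c - 4)*(c + 2)*(c + 2)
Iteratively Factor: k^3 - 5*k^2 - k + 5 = (k - 5)*(k^2 - 1) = (k - 5)*(k + 1)*(k - 1)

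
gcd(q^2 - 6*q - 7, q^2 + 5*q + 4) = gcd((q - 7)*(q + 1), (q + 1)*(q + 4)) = q + 1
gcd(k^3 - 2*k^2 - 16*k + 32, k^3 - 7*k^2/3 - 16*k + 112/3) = k^2 - 16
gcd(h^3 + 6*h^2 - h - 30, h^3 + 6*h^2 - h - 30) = h^3 + 6*h^2 - h - 30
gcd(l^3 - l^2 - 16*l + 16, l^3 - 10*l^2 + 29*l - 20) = l^2 - 5*l + 4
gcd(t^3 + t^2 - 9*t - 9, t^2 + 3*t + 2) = t + 1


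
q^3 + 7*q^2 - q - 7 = (q - 1)*(q + 1)*(q + 7)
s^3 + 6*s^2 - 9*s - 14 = (s - 2)*(s + 1)*(s + 7)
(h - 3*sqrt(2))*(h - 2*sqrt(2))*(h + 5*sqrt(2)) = h^3 - 38*h + 60*sqrt(2)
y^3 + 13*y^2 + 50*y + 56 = (y + 2)*(y + 4)*(y + 7)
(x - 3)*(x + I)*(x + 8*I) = x^3 - 3*x^2 + 9*I*x^2 - 8*x - 27*I*x + 24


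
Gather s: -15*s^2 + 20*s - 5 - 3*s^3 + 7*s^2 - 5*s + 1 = -3*s^3 - 8*s^2 + 15*s - 4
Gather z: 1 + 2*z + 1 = 2*z + 2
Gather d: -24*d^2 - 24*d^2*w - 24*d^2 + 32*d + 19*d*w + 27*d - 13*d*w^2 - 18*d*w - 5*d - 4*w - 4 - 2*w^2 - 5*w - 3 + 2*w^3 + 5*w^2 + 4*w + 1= d^2*(-24*w - 48) + d*(-13*w^2 + w + 54) + 2*w^3 + 3*w^2 - 5*w - 6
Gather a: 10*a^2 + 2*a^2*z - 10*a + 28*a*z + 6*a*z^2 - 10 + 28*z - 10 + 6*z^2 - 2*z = a^2*(2*z + 10) + a*(6*z^2 + 28*z - 10) + 6*z^2 + 26*z - 20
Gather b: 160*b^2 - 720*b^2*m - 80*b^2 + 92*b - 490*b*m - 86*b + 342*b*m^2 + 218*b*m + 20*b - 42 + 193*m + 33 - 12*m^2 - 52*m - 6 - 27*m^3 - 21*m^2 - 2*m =b^2*(80 - 720*m) + b*(342*m^2 - 272*m + 26) - 27*m^3 - 33*m^2 + 139*m - 15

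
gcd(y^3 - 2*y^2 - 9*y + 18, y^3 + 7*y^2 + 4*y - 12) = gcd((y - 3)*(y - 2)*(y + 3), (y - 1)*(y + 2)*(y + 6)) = 1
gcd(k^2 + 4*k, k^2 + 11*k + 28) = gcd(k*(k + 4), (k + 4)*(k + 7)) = k + 4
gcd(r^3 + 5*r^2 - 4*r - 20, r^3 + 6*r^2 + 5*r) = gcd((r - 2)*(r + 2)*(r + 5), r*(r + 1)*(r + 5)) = r + 5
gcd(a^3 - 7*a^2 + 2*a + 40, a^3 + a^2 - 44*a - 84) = a + 2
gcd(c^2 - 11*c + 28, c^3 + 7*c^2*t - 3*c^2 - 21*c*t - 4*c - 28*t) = c - 4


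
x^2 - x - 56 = (x - 8)*(x + 7)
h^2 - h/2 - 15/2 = (h - 3)*(h + 5/2)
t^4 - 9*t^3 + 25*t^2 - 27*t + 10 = (t - 5)*(t - 2)*(t - 1)^2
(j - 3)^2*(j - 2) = j^3 - 8*j^2 + 21*j - 18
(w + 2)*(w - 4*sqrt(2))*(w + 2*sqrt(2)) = w^3 - 2*sqrt(2)*w^2 + 2*w^2 - 16*w - 4*sqrt(2)*w - 32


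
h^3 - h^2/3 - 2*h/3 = h*(h - 1)*(h + 2/3)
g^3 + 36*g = g*(g - 6*I)*(g + 6*I)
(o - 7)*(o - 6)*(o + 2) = o^3 - 11*o^2 + 16*o + 84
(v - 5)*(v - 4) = v^2 - 9*v + 20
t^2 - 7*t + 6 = (t - 6)*(t - 1)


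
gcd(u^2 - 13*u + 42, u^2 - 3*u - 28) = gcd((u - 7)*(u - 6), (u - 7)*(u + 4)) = u - 7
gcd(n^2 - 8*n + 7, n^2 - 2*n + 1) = n - 1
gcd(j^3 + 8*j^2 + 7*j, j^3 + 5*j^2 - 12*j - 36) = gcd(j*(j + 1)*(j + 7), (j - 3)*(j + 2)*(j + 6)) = 1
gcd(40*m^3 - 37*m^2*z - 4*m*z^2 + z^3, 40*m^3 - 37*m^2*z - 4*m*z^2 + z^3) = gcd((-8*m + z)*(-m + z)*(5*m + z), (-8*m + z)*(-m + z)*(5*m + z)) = 40*m^3 - 37*m^2*z - 4*m*z^2 + z^3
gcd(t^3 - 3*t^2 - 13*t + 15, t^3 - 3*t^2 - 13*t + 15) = t^3 - 3*t^2 - 13*t + 15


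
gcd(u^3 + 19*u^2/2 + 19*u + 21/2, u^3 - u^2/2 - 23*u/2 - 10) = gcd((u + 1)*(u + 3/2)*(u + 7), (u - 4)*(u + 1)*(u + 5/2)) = u + 1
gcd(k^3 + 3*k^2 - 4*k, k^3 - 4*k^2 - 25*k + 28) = k^2 + 3*k - 4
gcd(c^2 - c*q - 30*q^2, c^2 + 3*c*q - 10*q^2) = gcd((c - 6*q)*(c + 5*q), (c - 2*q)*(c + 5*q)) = c + 5*q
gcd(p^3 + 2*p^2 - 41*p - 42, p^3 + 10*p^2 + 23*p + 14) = p^2 + 8*p + 7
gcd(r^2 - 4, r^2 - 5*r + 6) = r - 2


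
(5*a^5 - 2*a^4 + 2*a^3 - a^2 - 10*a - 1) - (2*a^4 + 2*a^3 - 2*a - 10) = 5*a^5 - 4*a^4 - a^2 - 8*a + 9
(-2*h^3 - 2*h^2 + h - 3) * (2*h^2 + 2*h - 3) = -4*h^5 - 8*h^4 + 4*h^3 + 2*h^2 - 9*h + 9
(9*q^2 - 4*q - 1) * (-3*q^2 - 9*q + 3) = -27*q^4 - 69*q^3 + 66*q^2 - 3*q - 3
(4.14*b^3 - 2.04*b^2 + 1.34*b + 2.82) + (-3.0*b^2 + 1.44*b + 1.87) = 4.14*b^3 - 5.04*b^2 + 2.78*b + 4.69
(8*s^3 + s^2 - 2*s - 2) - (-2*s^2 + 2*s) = 8*s^3 + 3*s^2 - 4*s - 2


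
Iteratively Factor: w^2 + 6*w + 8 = (w + 4)*(w + 2)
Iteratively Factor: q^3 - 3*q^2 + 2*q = (q - 2)*(q^2 - q) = (q - 2)*(q - 1)*(q)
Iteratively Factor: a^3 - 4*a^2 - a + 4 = (a + 1)*(a^2 - 5*a + 4) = (a - 1)*(a + 1)*(a - 4)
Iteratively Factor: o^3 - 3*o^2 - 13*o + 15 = (o - 1)*(o^2 - 2*o - 15) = (o - 1)*(o + 3)*(o - 5)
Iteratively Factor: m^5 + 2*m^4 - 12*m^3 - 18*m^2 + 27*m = (m)*(m^4 + 2*m^3 - 12*m^2 - 18*m + 27) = m*(m + 3)*(m^3 - m^2 - 9*m + 9) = m*(m - 1)*(m + 3)*(m^2 - 9) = m*(m - 3)*(m - 1)*(m + 3)*(m + 3)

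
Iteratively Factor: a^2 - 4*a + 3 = (a - 3)*(a - 1)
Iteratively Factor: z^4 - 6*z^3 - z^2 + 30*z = (z + 2)*(z^3 - 8*z^2 + 15*z) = (z - 5)*(z + 2)*(z^2 - 3*z) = (z - 5)*(z - 3)*(z + 2)*(z)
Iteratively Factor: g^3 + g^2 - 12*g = (g - 3)*(g^2 + 4*g) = g*(g - 3)*(g + 4)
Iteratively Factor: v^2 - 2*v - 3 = (v - 3)*(v + 1)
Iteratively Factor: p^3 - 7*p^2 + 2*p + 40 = (p - 5)*(p^2 - 2*p - 8) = (p - 5)*(p - 4)*(p + 2)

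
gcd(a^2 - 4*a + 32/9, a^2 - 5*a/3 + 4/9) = a - 4/3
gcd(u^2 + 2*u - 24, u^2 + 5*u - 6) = u + 6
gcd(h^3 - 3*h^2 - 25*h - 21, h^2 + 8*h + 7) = h + 1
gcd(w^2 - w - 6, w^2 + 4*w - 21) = w - 3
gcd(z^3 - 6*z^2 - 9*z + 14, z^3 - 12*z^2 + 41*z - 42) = z - 7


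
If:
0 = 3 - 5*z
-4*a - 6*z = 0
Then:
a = -9/10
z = 3/5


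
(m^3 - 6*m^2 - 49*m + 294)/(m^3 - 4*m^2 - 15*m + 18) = (m^2 - 49)/(m^2 + 2*m - 3)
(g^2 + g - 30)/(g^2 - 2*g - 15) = (g + 6)/(g + 3)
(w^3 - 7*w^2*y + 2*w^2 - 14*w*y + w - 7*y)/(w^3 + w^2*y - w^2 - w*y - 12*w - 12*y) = (-w^3 + 7*w^2*y - 2*w^2 + 14*w*y - w + 7*y)/(-w^3 - w^2*y + w^2 + w*y + 12*w + 12*y)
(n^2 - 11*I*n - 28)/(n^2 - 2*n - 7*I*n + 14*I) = (n - 4*I)/(n - 2)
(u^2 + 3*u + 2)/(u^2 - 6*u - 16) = (u + 1)/(u - 8)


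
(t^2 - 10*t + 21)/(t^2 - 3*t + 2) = (t^2 - 10*t + 21)/(t^2 - 3*t + 2)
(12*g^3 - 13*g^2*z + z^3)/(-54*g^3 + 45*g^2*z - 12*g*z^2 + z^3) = (-4*g^2 + 3*g*z + z^2)/(18*g^2 - 9*g*z + z^2)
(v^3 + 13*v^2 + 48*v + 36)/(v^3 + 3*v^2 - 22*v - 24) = (v + 6)/(v - 4)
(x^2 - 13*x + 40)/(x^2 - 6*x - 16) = (x - 5)/(x + 2)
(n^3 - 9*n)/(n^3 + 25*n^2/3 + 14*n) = 3*(n^2 - 9)/(3*n^2 + 25*n + 42)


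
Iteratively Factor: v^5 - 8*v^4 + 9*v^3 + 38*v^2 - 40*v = (v - 5)*(v^4 - 3*v^3 - 6*v^2 + 8*v) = (v - 5)*(v - 4)*(v^3 + v^2 - 2*v) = v*(v - 5)*(v - 4)*(v^2 + v - 2) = v*(v - 5)*(v - 4)*(v + 2)*(v - 1)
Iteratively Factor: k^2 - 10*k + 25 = (k - 5)*(k - 5)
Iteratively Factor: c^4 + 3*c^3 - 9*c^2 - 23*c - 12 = (c - 3)*(c^3 + 6*c^2 + 9*c + 4) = (c - 3)*(c + 1)*(c^2 + 5*c + 4) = (c - 3)*(c + 1)^2*(c + 4)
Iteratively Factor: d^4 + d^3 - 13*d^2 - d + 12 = (d + 1)*(d^3 - 13*d + 12) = (d - 1)*(d + 1)*(d^2 + d - 12) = (d - 1)*(d + 1)*(d + 4)*(d - 3)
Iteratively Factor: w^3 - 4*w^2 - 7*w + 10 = (w + 2)*(w^2 - 6*w + 5) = (w - 1)*(w + 2)*(w - 5)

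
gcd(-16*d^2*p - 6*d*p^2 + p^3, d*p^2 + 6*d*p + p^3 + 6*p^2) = p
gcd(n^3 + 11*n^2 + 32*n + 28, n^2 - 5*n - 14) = n + 2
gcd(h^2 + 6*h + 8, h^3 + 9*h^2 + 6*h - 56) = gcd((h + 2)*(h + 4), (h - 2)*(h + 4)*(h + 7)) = h + 4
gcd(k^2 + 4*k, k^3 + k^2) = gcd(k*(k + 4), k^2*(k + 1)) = k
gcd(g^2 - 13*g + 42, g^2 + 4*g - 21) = 1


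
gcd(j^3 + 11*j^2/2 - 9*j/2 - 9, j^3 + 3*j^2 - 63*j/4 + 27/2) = j^2 + 9*j/2 - 9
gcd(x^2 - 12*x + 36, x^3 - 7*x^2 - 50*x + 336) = x - 6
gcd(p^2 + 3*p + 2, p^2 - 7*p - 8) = p + 1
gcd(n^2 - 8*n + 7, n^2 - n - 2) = 1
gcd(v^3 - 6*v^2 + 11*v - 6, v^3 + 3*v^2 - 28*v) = 1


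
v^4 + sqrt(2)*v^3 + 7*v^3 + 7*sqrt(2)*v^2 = v^2*(v + 7)*(v + sqrt(2))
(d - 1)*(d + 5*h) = d^2 + 5*d*h - d - 5*h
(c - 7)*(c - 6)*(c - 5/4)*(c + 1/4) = c^4 - 14*c^3 + 875*c^2/16 - 607*c/16 - 105/8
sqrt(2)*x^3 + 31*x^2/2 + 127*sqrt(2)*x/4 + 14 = (x + 7*sqrt(2)/2)*(x + 4*sqrt(2))*(sqrt(2)*x + 1/2)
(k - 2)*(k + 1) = k^2 - k - 2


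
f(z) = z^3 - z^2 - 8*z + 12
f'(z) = 3*z^2 - 2*z - 8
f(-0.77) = 17.11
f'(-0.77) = -4.68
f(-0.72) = 16.87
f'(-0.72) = -5.00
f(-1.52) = 18.34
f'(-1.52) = 1.97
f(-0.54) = 15.87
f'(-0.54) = -6.05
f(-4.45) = -60.32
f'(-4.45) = 60.31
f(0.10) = 11.19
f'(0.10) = -8.17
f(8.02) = 399.37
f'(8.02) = 168.92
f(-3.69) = -22.34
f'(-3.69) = 40.23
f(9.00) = 588.00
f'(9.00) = 217.00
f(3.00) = 6.00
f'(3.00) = 13.00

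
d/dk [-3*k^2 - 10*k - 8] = -6*k - 10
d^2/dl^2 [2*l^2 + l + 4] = 4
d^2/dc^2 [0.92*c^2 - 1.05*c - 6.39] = 1.84000000000000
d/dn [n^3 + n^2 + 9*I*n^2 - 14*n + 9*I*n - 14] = 3*n^2 + n*(2 + 18*I) - 14 + 9*I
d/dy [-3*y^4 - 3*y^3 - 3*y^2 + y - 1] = -12*y^3 - 9*y^2 - 6*y + 1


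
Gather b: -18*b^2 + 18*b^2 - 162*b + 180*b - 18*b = 0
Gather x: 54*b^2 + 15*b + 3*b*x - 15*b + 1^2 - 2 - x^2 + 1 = 54*b^2 + 3*b*x - x^2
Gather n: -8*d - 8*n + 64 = -8*d - 8*n + 64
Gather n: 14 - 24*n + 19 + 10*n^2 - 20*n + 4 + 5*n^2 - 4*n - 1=15*n^2 - 48*n + 36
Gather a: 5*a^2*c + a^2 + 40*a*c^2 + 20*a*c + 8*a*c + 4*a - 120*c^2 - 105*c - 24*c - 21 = a^2*(5*c + 1) + a*(40*c^2 + 28*c + 4) - 120*c^2 - 129*c - 21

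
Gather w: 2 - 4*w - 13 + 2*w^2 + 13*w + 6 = 2*w^2 + 9*w - 5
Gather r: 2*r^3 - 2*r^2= 2*r^3 - 2*r^2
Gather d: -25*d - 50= -25*d - 50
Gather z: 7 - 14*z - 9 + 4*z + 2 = -10*z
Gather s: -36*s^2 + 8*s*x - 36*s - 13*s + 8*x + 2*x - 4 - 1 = -36*s^2 + s*(8*x - 49) + 10*x - 5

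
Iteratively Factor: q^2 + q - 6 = (q + 3)*(q - 2)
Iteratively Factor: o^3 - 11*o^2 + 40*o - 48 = (o - 4)*(o^2 - 7*o + 12) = (o - 4)^2*(o - 3)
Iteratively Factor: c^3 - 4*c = (c)*(c^2 - 4) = c*(c - 2)*(c + 2)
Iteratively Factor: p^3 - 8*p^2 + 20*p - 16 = (p - 4)*(p^2 - 4*p + 4) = (p - 4)*(p - 2)*(p - 2)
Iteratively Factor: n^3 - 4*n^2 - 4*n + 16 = (n - 4)*(n^2 - 4) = (n - 4)*(n - 2)*(n + 2)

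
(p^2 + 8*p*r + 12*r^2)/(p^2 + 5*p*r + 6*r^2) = (p + 6*r)/(p + 3*r)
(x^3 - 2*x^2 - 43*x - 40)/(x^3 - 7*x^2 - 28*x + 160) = (x + 1)/(x - 4)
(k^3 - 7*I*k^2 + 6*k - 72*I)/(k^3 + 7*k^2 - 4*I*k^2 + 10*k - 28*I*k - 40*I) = (k^2 - 3*I*k + 18)/(k^2 + 7*k + 10)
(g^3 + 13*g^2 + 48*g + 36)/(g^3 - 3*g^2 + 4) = (g^2 + 12*g + 36)/(g^2 - 4*g + 4)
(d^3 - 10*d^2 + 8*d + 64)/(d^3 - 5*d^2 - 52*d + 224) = (d + 2)/(d + 7)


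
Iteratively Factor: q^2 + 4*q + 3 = (q + 3)*(q + 1)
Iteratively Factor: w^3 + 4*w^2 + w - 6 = (w + 3)*(w^2 + w - 2) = (w + 2)*(w + 3)*(w - 1)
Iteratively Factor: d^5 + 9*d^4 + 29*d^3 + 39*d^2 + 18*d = (d + 3)*(d^4 + 6*d^3 + 11*d^2 + 6*d) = (d + 1)*(d + 3)*(d^3 + 5*d^2 + 6*d) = (d + 1)*(d + 2)*(d + 3)*(d^2 + 3*d) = d*(d + 1)*(d + 2)*(d + 3)*(d + 3)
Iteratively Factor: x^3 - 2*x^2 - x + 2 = (x - 1)*(x^2 - x - 2) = (x - 1)*(x + 1)*(x - 2)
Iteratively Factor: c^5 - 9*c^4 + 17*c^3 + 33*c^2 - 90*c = (c + 2)*(c^4 - 11*c^3 + 39*c^2 - 45*c) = (c - 5)*(c + 2)*(c^3 - 6*c^2 + 9*c) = (c - 5)*(c - 3)*(c + 2)*(c^2 - 3*c) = (c - 5)*(c - 3)^2*(c + 2)*(c)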